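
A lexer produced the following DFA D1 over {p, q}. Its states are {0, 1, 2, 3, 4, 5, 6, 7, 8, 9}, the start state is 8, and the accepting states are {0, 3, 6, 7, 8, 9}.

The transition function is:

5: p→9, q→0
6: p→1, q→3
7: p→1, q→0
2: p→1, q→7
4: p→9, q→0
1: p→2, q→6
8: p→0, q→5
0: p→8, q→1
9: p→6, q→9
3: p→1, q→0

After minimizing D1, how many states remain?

Reachable states from the start: {0,1,2,3,5,6,7,8,9}. Unreachable: {4} — drop them.
Start with accepting vs non-accepting: {0,3,6,7,8,9} | {1,2,5}.
On input p, block {0,3,6,7,8,9} splits into {0,8,9} and {3,6,7}.
Refine {0,8,9} on symbol p: members go to different blocks, giving {0,8} and {9}.
Split {1,2,5} by δ(·,p) → {1,2} and {5}.
On input q, block {0,8} splits into {0} and {8}.
On input q, block {3,6,7} splits into {3,7} and {6}.
On input q, block {1,2} splits into {1} and {2}.
No further refinement is possible. Final partition (8 blocks): {0} | {1} | {3,7} | {9} | {5} | {8} | {6} | {2}.

8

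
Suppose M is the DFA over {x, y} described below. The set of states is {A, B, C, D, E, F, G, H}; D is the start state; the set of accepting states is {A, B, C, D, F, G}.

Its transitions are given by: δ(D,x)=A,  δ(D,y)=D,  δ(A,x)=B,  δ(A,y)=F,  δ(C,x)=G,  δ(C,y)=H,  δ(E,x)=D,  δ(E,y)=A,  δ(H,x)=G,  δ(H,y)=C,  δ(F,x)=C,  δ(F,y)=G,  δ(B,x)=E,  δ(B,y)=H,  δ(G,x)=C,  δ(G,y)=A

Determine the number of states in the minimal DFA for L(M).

8

P0 = {A,B,C,D,F,G} | {E,H}.
On input x, block {A,B,C,D,F,G} splits into {A,C,D,F,G} and {B}.
Split {A,C,D,F,G} by δ(·,x) → {C,D,F,G} and {A}.
Split {C,D,F,G} by δ(·,x) → {C,F,G} and {D}.
Split {C,F,G} by δ(·,y) → {C} and {F} and {G}.
Refine {E,H} on symbol x: members go to different blocks, giving {E} and {H}.
The partition is now stable with 8 blocks: {C} | {E} | {B} | {A} | {D} | {F} | {G} | {H}.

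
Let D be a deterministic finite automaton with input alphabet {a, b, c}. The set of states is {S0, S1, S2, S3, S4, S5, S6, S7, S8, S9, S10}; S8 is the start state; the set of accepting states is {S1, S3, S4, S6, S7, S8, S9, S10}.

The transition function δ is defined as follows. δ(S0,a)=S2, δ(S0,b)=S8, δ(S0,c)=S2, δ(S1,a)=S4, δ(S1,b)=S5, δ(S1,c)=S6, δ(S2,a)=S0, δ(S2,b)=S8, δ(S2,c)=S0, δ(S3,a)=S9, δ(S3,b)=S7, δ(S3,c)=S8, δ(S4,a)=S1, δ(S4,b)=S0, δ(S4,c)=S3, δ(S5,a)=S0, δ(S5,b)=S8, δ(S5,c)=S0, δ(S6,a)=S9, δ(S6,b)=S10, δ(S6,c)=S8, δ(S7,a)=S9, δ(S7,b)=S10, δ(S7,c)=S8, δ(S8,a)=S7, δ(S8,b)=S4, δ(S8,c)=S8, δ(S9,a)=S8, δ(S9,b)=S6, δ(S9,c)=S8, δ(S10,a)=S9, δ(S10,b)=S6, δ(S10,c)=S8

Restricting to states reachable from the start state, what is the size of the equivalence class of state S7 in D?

4

P0 = {S1,S3,S4,S6,S7,S8,S9,S10} | {S0,S2,S5}.
Refine {S1,S3,S4,S6,S7,S8,S9,S10} on symbol b: members go to different blocks, giving {S3,S6,S7,S8,S9,S10} and {S1,S4}.
Refine {S3,S6,S7,S8,S9,S10} on symbol b: members go to different blocks, giving {S3,S6,S7,S9,S10} and {S8}.
On input a, block {S3,S6,S7,S9,S10} splits into {S3,S6,S7,S10} and {S9}.
Stable partition: {S3,S6,S7,S10} | {S0,S2,S5} | {S1,S4} | {S8} | {S9} — 5 equivalence classes.
State S7 belongs to the block {S3,S6,S7,S10}, which has 4 states.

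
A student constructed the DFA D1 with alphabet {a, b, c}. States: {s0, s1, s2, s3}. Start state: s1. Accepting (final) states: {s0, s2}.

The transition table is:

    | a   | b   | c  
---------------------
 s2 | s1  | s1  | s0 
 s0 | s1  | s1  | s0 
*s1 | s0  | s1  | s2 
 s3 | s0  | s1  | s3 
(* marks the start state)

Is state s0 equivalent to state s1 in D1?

First remove the unreachable states {s3}; 3 states remain.
Initial partition by acceptance: {s0,s2} | {s1}.
No further refinement is possible. Final partition (2 blocks): {s0,s2} | {s1}.
s0 and s1 end up in different blocks, so they are distinguishable. For instance, the string 'ε' is accepted from only s0.

No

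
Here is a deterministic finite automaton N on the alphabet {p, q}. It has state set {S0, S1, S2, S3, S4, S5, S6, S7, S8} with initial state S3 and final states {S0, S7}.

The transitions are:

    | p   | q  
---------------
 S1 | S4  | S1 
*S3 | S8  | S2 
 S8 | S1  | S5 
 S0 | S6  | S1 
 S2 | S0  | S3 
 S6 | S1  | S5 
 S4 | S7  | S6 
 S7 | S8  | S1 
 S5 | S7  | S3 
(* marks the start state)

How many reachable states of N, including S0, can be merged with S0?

Initial partition by acceptance: {S0,S7} | {S1,S2,S3,S4,S5,S6,S8}.
On input p, block {S1,S2,S3,S4,S5,S6,S8} splits into {S1,S3,S6,S8} and {S2,S4,S5}.
On input p, block {S1,S3,S6,S8} splits into {S3,S6,S8} and {S1}.
Refine {S3,S6,S8} on symbol p: members go to different blocks, giving {S6,S8} and {S3}.
Refine {S2,S4,S5} on symbol q: members go to different blocks, giving {S2,S5} and {S4}.
No further refinement is possible. Final partition (6 blocks): {S0,S7} | {S6,S8} | {S2,S5} | {S1} | {S3} | {S4}.
The equivalence class containing S0 is {S0,S7}, of size 2.

2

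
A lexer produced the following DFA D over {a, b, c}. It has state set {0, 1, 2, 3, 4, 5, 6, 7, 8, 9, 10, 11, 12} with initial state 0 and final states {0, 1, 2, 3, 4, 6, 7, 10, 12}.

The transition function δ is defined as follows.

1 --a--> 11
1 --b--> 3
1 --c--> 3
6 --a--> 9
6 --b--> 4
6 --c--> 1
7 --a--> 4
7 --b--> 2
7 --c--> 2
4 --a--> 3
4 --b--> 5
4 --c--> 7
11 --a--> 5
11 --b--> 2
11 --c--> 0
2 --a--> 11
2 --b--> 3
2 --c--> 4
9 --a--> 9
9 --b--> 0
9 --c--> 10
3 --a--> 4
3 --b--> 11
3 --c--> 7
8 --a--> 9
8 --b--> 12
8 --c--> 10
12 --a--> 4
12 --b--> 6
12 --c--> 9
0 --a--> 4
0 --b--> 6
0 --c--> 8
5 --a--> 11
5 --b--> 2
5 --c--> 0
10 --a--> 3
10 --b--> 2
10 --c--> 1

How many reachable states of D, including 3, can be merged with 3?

Start with accepting vs non-accepting: {0,1,2,3,4,6,7,10,12} | {5,8,9,11}.
Refine {0,1,2,3,4,6,7,10,12} on symbol a: members go to different blocks, giving {0,3,4,7,10,12} and {1,2,6}.
Split {0,3,4,7,10,12} by δ(·,b) → {0,7,10,12} and {3,4}.
On input c, block {0,7,10,12} splits into {0,12} and {7,10}.
On input b, block {5,8,9,11} splits into {5,11} and {8,9}.
On input a, block {1,2,6} splits into {1,2} and {6}.
The partition is now stable with 7 blocks: {0,12} | {5,11} | {1,2} | {3,4} | {7,10} | {8,9} | {6}.
State 3 belongs to the block {3,4}, which has 2 states.

2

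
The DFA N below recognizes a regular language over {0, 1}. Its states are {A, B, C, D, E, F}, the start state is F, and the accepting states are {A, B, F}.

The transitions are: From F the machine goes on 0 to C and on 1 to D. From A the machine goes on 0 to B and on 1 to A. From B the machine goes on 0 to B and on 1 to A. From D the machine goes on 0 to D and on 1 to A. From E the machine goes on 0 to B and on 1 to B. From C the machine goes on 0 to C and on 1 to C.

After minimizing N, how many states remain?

4

States {E} cannot be reached from the start state, so discard them.
P0 = {A,B,F} | {C,D}.
Refine {A,B,F} on symbol 0: members go to different blocks, giving {A,B} and {F}.
On input 1, block {C,D} splits into {C} and {D}.
The partition is now stable with 4 blocks: {A,B} | {C} | {F} | {D}.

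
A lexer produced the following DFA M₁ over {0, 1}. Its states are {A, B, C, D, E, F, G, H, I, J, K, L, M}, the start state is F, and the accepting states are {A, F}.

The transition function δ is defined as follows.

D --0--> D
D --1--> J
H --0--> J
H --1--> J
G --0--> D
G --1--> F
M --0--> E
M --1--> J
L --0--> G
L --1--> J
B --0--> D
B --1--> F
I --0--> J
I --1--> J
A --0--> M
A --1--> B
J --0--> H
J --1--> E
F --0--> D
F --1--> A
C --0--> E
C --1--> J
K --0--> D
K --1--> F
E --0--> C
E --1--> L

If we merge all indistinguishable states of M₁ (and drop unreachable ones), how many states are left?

9

Reachable states from the start: {A,B,C,D,E,F,G,H,J,L,M}. Unreachable: {I,K} — drop them.
Initial partition by acceptance: {A,F} | {B,C,D,E,G,H,J,L,M}.
Refine {A,F} on symbol 1: members go to different blocks, giving {A} and {F}.
Refine {B,C,D,E,G,H,J,L,M} on symbol 1: members go to different blocks, giving {C,D,E,H,J,L,M} and {B,G}.
Refine {C,D,E,H,J,L,M} on symbol 0: members go to different blocks, giving {C,D,E,H,J,M} and {L}.
On input 1, block {C,D,E,H,J,M} splits into {C,D,H,J,M} and {E}.
Refine {C,D,H,J,M} on symbol 0: members go to different blocks, giving {D,H,J} and {C,M}.
On input 1, block {D,H,J} splits into {D,H} and {J}.
Split {D,H} by δ(·,0) → {D} and {H}.
No further refinement is possible. Final partition (9 blocks): {A} | {D} | {F} | {B,G} | {L} | {E} | {C,M} | {J} | {H}.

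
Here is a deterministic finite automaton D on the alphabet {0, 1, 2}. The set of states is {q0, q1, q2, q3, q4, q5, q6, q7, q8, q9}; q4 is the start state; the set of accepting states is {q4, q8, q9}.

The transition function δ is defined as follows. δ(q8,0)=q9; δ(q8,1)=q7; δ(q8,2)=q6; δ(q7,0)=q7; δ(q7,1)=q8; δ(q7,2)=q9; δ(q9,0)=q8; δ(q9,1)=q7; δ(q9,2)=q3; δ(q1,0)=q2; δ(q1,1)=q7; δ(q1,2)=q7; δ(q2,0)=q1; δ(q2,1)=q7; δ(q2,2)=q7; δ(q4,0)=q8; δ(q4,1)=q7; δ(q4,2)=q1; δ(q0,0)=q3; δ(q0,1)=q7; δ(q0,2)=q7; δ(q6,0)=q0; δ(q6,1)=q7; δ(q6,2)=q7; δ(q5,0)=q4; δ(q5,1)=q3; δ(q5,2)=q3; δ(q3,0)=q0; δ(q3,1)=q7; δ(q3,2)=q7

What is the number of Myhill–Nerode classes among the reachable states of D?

3

States {q5} cannot be reached from the start state, so discard them.
Initial partition by acceptance: {q4,q8,q9} | {q0,q1,q2,q3,q6,q7}.
Split {q0,q1,q2,q3,q6,q7} by δ(·,1) → {q0,q1,q2,q3,q6} and {q7}.
Stable partition: {q4,q8,q9} | {q0,q1,q2,q3,q6} | {q7} — 3 equivalence classes.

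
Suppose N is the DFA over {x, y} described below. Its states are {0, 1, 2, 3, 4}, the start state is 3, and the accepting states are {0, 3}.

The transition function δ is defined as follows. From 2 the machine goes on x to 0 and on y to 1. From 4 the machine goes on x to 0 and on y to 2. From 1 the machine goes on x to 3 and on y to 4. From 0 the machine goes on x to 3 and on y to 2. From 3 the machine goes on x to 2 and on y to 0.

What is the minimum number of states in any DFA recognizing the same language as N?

All states are reachable from the start state.
Start with accepting vs non-accepting: {0,3} | {1,2,4}.
Refine {0,3} on symbol x: members go to different blocks, giving {0} and {3}.
Refine {1,2,4} on symbol x: members go to different blocks, giving {2,4} and {1}.
Split {2,4} by δ(·,y) → {2} and {4}.
Stable partition: {0} | {2} | {3} | {1} | {4} — 5 equivalence classes.

5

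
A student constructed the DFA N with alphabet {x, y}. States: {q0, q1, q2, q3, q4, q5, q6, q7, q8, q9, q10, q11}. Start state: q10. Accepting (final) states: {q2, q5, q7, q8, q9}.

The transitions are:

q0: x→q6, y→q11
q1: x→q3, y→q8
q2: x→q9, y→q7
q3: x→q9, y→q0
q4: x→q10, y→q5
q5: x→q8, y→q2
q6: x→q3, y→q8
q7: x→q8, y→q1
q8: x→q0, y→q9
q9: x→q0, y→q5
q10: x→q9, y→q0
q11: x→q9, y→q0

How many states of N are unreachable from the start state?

1

No path from q10 leads to q4; the other 11 states are all reachable.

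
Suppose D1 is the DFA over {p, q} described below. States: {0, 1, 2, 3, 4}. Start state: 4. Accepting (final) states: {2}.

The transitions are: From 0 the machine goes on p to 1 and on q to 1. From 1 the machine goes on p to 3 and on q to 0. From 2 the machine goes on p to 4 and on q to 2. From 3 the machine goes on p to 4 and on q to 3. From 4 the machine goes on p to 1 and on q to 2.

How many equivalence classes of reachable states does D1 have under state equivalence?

5

Every state is reachable, so we keep all 5.
Start with accepting vs non-accepting: {2} | {0,1,3,4}.
Split {0,1,3,4} by δ(·,q) → {0,1,3} and {4}.
Split {0,1,3} by δ(·,p) → {0,1} and {3}.
On input p, block {0,1} splits into {0} and {1}.
Stable partition: {2} | {0} | {4} | {3} | {1} — 5 equivalence classes.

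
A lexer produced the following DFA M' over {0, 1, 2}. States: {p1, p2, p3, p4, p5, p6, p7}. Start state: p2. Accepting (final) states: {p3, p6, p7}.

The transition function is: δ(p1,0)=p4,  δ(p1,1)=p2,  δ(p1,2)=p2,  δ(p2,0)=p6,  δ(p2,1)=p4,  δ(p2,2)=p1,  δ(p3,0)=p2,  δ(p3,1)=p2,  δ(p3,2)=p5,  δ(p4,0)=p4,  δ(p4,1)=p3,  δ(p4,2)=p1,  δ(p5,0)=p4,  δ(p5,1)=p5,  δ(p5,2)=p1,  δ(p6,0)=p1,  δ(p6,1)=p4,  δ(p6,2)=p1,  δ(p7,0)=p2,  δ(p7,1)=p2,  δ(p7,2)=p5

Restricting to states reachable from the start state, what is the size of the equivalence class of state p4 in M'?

Reachable states from the start: {p1,p2,p3,p4,p5,p6}. Unreachable: {p7} — drop them.
Start with accepting vs non-accepting: {p3,p6} | {p1,p2,p4,p5}.
On input 0, block {p1,p2,p4,p5} splits into {p1,p4,p5} and {p2}.
Split {p3,p6} by δ(·,0) → {p3} and {p6}.
Refine {p1,p4,p5} on symbol 1: members go to different blocks, giving {p1} and {p4} and {p5}.
Stable partition: {p3} | {p1} | {p2} | {p6} | {p4} | {p5} — 6 equivalence classes.
State p4 belongs to the block {p4}, which has 1 states.

1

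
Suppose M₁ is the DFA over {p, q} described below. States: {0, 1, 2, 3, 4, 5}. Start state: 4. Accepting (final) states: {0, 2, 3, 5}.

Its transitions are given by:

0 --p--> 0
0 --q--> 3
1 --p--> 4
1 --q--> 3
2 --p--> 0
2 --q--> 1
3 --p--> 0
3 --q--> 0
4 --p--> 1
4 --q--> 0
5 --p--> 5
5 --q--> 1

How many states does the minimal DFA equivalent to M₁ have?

First remove the unreachable states {2,5}; 4 states remain.
Initial partition by acceptance: {0,3} | {1,4}.
Stable partition: {0,3} | {1,4} — 2 equivalence classes.

2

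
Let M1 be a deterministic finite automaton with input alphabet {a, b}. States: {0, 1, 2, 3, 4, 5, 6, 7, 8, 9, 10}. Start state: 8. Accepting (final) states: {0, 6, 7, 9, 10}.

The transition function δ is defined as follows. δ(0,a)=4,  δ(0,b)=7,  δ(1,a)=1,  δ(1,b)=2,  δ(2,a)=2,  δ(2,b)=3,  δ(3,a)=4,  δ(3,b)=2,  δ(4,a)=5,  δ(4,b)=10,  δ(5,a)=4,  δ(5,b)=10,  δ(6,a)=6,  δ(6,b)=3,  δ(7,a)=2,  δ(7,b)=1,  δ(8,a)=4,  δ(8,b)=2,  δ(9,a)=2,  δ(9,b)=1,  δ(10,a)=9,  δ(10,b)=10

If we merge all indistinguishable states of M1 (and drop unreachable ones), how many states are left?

States {0,6,7} cannot be reached from the start state, so discard them.
Initial partition by acceptance: {9,10} | {1,2,3,4,5,8}.
Split {9,10} by δ(·,a) → {9} and {10}.
On input b, block {1,2,3,4,5,8} splits into {1,2,3,8} and {4,5}.
Refine {1,2,3,8} on symbol a: members go to different blocks, giving {1,2} and {3,8}.
On input b, block {1,2} splits into {1} and {2}.
The partition is now stable with 6 blocks: {9} | {1} | {10} | {4,5} | {3,8} | {2}.

6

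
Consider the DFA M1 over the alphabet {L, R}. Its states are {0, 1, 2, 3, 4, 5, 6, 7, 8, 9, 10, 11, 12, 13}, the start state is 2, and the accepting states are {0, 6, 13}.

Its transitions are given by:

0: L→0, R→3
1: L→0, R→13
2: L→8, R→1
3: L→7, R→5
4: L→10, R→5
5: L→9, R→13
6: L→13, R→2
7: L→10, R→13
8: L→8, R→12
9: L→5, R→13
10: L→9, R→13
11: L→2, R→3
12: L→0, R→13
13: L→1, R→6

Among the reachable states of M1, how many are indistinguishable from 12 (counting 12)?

2

States {4,11} cannot be reached from the start state, so discard them.
Initial partition by acceptance: {0,6,13} | {1,2,3,5,7,8,9,10,12}.
Split {0,6,13} by δ(·,L) → {0,6} and {13}.
Refine {0,6} on symbol L: members go to different blocks, giving {0} and {6}.
Split {1,2,3,5,7,8,9,10,12} by δ(·,L) → {2,3,5,7,8,9,10} and {1,12}.
On input R, block {2,3,5,7,8,9,10} splits into {5,7,9,10} and {2,8} and {3}.
No further refinement is possible. Final partition (7 blocks): {0} | {5,7,9,10} | {13} | {6} | {1,12} | {2,8} | {3}.
State 12 belongs to the block {1,12}, which has 2 states.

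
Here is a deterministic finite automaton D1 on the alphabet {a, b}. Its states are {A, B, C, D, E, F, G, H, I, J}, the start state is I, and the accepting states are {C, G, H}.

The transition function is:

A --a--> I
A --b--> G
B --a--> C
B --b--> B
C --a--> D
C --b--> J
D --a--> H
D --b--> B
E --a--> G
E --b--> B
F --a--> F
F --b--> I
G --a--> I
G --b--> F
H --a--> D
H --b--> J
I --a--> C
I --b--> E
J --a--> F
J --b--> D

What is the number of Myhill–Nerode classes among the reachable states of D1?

3

States {A} cannot be reached from the start state, so discard them.
Start with accepting vs non-accepting: {C,G,H} | {B,D,E,F,I,J}.
On input a, block {B,D,E,F,I,J} splits into {B,D,E,I} and {F,J}.
The partition is now stable with 3 blocks: {C,G,H} | {B,D,E,I} | {F,J}.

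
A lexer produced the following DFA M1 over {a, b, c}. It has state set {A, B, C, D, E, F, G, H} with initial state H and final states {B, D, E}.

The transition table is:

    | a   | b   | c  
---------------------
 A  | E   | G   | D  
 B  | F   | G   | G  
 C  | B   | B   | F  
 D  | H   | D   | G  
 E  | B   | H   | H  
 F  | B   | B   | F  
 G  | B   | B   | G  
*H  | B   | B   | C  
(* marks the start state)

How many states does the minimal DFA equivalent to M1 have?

2

First remove the unreachable states {A,D,E}; 5 states remain.
Start with accepting vs non-accepting: {B} | {C,F,G,H}.
The partition is now stable with 2 blocks: {B} | {C,F,G,H}.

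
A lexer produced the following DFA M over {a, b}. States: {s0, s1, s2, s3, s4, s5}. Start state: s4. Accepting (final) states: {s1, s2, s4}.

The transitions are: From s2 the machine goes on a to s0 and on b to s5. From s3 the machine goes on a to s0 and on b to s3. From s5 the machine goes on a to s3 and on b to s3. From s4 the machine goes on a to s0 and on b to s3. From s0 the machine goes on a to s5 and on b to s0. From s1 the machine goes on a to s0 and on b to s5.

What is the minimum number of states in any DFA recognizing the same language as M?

2

Reachable states from the start: {s0,s3,s4,s5}. Unreachable: {s1,s2} — drop them.
P0 = {s4} | {s0,s3,s5}.
Stable partition: {s4} | {s0,s3,s5} — 2 equivalence classes.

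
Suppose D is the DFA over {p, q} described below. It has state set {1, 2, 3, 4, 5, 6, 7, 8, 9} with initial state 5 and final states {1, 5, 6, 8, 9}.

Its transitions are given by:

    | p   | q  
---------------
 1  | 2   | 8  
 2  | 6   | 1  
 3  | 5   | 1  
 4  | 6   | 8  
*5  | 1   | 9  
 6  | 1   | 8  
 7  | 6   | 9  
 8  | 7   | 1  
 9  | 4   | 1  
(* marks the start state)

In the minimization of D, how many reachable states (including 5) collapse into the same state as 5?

States {3} cannot be reached from the start state, so discard them.
P0 = {1,5,6,8,9} | {2,4,7}.
On input p, block {1,5,6,8,9} splits into {1,8,9} and {5,6}.
No further refinement is possible. Final partition (3 blocks): {1,8,9} | {2,4,7} | {5,6}.
The equivalence class containing 5 is {5,6}, of size 2.

2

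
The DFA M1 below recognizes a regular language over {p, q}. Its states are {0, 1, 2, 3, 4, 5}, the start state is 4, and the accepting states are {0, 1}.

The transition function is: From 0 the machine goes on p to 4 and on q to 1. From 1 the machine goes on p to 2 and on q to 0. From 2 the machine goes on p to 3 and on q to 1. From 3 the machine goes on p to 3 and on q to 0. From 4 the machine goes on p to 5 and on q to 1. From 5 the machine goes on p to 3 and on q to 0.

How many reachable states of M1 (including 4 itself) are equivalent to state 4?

Start with accepting vs non-accepting: {0,1} | {2,3,4,5}.
The partition is now stable with 2 blocks: {0,1} | {2,3,4,5}.
State 4 belongs to the block {2,3,4,5}, which has 4 states.

4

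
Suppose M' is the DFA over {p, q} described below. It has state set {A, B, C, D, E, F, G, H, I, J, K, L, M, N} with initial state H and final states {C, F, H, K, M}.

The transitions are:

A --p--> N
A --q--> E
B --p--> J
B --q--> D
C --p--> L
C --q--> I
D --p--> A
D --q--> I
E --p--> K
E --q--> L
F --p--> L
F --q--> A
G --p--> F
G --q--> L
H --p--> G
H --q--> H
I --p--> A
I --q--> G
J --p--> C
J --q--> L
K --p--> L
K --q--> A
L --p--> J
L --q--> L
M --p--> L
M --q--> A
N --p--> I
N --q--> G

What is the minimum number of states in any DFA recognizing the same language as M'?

5

States {B,D,M} cannot be reached from the start state, so discard them.
Start with accepting vs non-accepting: {C,F,H,K} | {A,E,G,I,J,L,N}.
Refine {C,F,H,K} on symbol q: members go to different blocks, giving {C,F,K} and {H}.
On input p, block {A,E,G,I,J,L,N} splits into {A,I,L,N} and {E,G,J}.
On input p, block {A,I,L,N} splits into {A,I,N} and {L}.
The partition is now stable with 5 blocks: {C,F,K} | {A,I,N} | {H} | {E,G,J} | {L}.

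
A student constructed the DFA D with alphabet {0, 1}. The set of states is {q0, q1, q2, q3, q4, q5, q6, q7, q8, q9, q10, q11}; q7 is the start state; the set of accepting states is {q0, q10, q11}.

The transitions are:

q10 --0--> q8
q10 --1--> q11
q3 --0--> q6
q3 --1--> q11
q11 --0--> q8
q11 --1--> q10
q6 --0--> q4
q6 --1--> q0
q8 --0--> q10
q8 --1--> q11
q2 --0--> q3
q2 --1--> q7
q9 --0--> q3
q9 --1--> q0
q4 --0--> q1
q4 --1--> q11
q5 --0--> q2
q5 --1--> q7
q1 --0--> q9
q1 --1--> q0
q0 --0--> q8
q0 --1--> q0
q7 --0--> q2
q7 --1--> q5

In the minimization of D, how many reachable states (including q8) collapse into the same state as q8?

1

All states are reachable from the start state.
P0 = {q0,q10,q11} | {q1,q2,q3,q4,q5,q6,q7,q8,q9}.
On input 0, block {q1,q2,q3,q4,q5,q6,q7,q8,q9} splits into {q1,q2,q3,q4,q5,q6,q7,q9} and {q8}.
On input 1, block {q1,q2,q3,q4,q5,q6,q7,q9} splits into {q1,q3,q4,q6,q9} and {q2,q5,q7}.
Split {q2,q5,q7} by δ(·,0) → {q5,q7} and {q2}.
The partition is now stable with 5 blocks: {q0,q10,q11} | {q1,q3,q4,q6,q9} | {q8} | {q5,q7} | {q2}.
State q8 belongs to the block {q8}, which has 1 states.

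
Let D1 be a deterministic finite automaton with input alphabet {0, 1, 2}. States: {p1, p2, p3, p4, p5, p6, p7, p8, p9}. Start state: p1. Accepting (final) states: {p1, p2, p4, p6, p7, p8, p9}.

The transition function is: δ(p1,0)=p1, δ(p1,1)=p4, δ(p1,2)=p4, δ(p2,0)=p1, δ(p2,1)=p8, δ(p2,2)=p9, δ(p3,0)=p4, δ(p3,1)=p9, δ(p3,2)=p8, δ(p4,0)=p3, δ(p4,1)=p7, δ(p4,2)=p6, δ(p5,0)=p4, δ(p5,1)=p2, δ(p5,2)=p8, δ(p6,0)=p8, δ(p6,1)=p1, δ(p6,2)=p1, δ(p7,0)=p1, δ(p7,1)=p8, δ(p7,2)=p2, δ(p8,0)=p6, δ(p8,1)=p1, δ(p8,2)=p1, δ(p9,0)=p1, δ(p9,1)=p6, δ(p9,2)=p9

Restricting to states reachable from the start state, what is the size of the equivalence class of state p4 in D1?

Reachable states from the start: {p1,p2,p3,p4,p6,p7,p8,p9}. Unreachable: {p5} — drop them.
Initial partition by acceptance: {p1,p2,p4,p6,p7,p8,p9} | {p3}.
On input 0, block {p1,p2,p4,p6,p7,p8,p9} splits into {p1,p2,p6,p7,p8,p9} and {p4}.
Split {p1,p2,p6,p7,p8,p9} by δ(·,1) → {p2,p6,p7,p8,p9} and {p1}.
Split {p2,p6,p7,p8,p9} by δ(·,0) → {p2,p7,p9} and {p6,p8}.
No further refinement is possible. Final partition (5 blocks): {p2,p7,p9} | {p3} | {p4} | {p1} | {p6,p8}.
State p4 belongs to the block {p4}, which has 1 states.

1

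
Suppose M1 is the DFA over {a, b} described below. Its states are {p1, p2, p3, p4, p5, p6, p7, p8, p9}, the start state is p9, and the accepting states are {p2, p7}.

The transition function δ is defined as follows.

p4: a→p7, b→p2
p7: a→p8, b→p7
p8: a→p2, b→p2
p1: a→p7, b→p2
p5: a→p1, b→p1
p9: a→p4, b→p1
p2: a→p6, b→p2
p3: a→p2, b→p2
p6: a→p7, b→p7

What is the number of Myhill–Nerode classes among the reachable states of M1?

3

States {p3,p5} cannot be reached from the start state, so discard them.
Initial partition by acceptance: {p2,p7} | {p1,p4,p6,p8,p9}.
Split {p1,p4,p6,p8,p9} by δ(·,a) → {p1,p4,p6,p8} and {p9}.
The partition is now stable with 3 blocks: {p2,p7} | {p1,p4,p6,p8} | {p9}.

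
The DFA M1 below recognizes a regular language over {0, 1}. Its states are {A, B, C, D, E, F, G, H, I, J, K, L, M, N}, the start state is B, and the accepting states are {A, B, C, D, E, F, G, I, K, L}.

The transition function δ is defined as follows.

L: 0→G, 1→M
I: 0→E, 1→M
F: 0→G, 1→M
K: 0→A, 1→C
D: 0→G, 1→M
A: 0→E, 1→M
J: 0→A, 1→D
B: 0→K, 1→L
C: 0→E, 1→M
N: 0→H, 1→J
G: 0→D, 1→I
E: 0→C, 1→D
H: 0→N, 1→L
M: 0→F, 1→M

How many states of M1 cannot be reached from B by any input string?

No path from B leads to H, J, N; the other 11 states are all reachable.

3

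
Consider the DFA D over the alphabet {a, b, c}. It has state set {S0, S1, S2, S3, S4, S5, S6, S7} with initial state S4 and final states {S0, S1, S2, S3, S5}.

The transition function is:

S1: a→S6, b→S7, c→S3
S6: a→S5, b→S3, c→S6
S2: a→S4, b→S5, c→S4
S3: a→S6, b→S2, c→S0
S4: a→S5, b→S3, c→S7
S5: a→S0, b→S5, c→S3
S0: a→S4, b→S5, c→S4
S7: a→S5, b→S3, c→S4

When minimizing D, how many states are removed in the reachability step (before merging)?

1

Starting at S4 and following transitions, the reachable set is {S0, S2, S3, S4, S5, S6, S7}. That leaves S1 unreachable — 1 in total.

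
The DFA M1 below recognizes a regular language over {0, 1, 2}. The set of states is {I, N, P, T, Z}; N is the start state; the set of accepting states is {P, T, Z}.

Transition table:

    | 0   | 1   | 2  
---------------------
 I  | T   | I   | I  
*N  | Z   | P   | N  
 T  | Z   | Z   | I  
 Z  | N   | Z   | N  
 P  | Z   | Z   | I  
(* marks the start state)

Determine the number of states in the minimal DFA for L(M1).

Initial partition by acceptance: {P,T,Z} | {I,N}.
Split {P,T,Z} by δ(·,0) → {P,T} and {Z}.
On input 0, block {I,N} splits into {N} and {I}.
The partition is now stable with 4 blocks: {P,T} | {N} | {Z} | {I}.

4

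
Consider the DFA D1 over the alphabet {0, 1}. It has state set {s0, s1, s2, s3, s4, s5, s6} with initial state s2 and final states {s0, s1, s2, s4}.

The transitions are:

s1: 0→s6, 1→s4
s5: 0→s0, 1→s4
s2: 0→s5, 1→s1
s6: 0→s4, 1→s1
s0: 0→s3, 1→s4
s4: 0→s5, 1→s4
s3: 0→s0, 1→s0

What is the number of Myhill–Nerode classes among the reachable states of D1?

2

All states are reachable from the start state.
P0 = {s0,s1,s2,s4} | {s3,s5,s6}.
Stable partition: {s0,s1,s2,s4} | {s3,s5,s6} — 2 equivalence classes.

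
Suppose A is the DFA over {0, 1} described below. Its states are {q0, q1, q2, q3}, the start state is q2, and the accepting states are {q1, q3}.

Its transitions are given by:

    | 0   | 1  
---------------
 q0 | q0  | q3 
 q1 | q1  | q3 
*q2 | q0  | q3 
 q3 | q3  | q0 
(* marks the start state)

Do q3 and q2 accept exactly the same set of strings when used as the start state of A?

Reachable states from the start: {q0,q2,q3}. Unreachable: {q1} — drop them.
P0 = {q3} | {q0,q2}.
The partition is now stable with 2 blocks: {q3} | {q0,q2}.
q3 and q2 end up in different blocks, so they are distinguishable. For instance, the string 'ε' is accepted from only q3.

No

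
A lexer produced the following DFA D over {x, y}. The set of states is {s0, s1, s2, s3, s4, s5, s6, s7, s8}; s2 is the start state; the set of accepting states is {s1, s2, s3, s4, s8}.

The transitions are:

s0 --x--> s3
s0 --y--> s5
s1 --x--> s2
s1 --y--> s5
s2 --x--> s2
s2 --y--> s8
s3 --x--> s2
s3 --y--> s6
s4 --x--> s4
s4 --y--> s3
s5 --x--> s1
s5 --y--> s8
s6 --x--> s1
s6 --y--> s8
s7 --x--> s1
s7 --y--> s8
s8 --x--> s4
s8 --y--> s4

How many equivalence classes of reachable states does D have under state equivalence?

States {s0,s7} cannot be reached from the start state, so discard them.
P0 = {s1,s2,s3,s4,s8} | {s5,s6}.
On input y, block {s1,s2,s3,s4,s8} splits into {s2,s4,s8} and {s1,s3}.
Refine {s2,s4,s8} on symbol y: members go to different blocks, giving {s2,s8} and {s4}.
Split {s2,s8} by δ(·,x) → {s2} and {s8}.
The partition is now stable with 5 blocks: {s2} | {s5,s6} | {s1,s3} | {s4} | {s8}.

5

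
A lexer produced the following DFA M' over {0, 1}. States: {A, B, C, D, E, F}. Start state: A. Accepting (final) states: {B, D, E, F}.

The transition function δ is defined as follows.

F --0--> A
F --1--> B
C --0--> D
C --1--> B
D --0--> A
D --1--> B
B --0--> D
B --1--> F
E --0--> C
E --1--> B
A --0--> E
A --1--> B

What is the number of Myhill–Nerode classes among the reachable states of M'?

Every state is reachable, so we keep all 6.
Start with accepting vs non-accepting: {B,D,E,F} | {A,C}.
On input 0, block {B,D,E,F} splits into {D,E,F} and {B}.
Stable partition: {D,E,F} | {A,C} | {B} — 3 equivalence classes.

3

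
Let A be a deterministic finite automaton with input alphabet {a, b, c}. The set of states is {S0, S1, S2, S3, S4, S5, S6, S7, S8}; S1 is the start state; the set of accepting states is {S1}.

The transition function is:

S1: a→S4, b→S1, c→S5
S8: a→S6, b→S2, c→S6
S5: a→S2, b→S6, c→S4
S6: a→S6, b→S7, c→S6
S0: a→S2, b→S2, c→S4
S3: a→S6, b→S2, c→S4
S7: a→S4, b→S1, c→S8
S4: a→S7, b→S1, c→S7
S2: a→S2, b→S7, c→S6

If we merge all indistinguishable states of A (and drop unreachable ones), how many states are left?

6

Reachable states from the start: {S1,S2,S4,S5,S6,S7,S8}. Unreachable: {S0,S3} — drop them.
P0 = {S1} | {S2,S4,S5,S6,S7,S8}.
Refine {S2,S4,S5,S6,S7,S8} on symbol b: members go to different blocks, giving {S2,S5,S6,S8} and {S4,S7}.
Split {S2,S5,S6,S8} by δ(·,b) → {S2,S6} and {S5,S8}.
Split {S4,S7} by δ(·,c) → {S4} and {S7}.
Split {S5,S8} by δ(·,c) → {S5} and {S8}.
No further refinement is possible. Final partition (6 blocks): {S1} | {S2,S6} | {S4} | {S5} | {S7} | {S8}.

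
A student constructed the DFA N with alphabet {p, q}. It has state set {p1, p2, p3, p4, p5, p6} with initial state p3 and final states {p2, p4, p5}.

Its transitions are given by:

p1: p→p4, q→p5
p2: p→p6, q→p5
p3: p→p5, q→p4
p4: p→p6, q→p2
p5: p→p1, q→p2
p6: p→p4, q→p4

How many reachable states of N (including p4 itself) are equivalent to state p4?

Every state is reachable, so we keep all 6.
Start with accepting vs non-accepting: {p2,p4,p5} | {p1,p3,p6}.
The partition is now stable with 2 blocks: {p2,p4,p5} | {p1,p3,p6}.
State p4 belongs to the block {p2,p4,p5}, which has 3 states.

3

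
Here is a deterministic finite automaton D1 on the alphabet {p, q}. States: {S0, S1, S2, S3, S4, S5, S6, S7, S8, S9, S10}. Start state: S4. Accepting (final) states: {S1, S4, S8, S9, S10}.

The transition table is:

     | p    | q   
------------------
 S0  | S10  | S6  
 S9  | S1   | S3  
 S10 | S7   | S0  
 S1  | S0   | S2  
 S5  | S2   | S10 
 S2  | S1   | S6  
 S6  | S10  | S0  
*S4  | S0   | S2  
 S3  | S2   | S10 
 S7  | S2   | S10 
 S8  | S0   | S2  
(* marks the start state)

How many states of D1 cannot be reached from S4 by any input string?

4

No path from S4 leads to S3, S5, S8, S9; the other 7 states are all reachable.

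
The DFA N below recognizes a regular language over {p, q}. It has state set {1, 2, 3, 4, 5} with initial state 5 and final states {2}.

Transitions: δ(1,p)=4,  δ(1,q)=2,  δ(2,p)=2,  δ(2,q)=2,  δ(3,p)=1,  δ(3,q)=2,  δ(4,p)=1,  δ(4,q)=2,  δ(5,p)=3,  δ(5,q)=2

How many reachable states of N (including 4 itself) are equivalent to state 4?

4

Start with accepting vs non-accepting: {2} | {1,3,4,5}.
Stable partition: {2} | {1,3,4,5} — 2 equivalence classes.
State 4 belongs to the block {1,3,4,5}, which has 4 states.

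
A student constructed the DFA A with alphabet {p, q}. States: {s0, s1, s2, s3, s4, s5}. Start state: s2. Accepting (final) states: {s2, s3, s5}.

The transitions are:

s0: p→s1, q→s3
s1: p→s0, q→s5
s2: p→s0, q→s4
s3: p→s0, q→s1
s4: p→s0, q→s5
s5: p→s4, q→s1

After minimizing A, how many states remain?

P0 = {s2,s3,s5} | {s0,s1,s4}.
Stable partition: {s2,s3,s5} | {s0,s1,s4} — 2 equivalence classes.

2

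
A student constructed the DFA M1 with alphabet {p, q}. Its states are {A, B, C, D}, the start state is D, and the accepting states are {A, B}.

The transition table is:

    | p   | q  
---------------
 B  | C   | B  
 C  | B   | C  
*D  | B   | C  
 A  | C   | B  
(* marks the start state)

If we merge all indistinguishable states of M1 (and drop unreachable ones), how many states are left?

2

States {A} cannot be reached from the start state, so discard them.
P0 = {B} | {C,D}.
No further refinement is possible. Final partition (2 blocks): {B} | {C,D}.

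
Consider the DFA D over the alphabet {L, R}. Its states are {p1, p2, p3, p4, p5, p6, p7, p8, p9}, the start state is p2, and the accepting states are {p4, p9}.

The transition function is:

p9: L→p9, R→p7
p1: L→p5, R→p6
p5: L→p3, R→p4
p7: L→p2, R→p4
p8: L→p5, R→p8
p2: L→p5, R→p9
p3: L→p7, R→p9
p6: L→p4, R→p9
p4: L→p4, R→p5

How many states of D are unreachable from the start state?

3

BFS from p2 reaches {p2, p3, p4, p5, p7, p9}; the 3 state(s) p1, p6, p8 are never visited.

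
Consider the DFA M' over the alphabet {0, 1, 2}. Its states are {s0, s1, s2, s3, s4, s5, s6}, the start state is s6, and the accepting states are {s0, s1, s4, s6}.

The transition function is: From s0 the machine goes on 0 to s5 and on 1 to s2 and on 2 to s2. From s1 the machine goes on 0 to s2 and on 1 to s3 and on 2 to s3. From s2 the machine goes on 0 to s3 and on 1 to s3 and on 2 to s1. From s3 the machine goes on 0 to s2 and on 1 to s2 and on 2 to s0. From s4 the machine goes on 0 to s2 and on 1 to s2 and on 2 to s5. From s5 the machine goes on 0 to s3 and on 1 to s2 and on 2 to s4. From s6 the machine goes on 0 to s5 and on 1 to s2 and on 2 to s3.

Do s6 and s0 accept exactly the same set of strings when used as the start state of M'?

All states are reachable from the start state.
Start with accepting vs non-accepting: {s0,s1,s4,s6} | {s2,s3,s5}.
No further refinement is possible. Final partition (2 blocks): {s0,s1,s4,s6} | {s2,s3,s5}.
s6 and s0 lie in the same block of the stable partition, so they are equivalent — no string distinguishes them.

Yes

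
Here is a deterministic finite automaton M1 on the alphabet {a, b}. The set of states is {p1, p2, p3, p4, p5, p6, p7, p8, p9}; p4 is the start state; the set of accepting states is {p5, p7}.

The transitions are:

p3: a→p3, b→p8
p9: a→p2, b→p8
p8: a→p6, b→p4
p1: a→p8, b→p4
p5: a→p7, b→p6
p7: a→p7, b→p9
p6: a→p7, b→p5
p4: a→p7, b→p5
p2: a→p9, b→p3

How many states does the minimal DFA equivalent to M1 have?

7

States {p1} cannot be reached from the start state, so discard them.
Initial partition by acceptance: {p5,p7} | {p2,p3,p4,p6,p8,p9}.
Split {p2,p3,p4,p6,p8,p9} by δ(·,a) → {p2,p3,p8,p9} and {p4,p6}.
On input b, block {p5,p7} splits into {p5} and {p7}.
On input a, block {p2,p3,p8,p9} splits into {p2,p3,p9} and {p8}.
Split {p2,p3,p9} by δ(·,b) → {p3,p9} and {p2}.
On input a, block {p3,p9} splits into {p3} and {p9}.
No further refinement is possible. Final partition (7 blocks): {p5} | {p3} | {p4,p6} | {p7} | {p8} | {p2} | {p9}.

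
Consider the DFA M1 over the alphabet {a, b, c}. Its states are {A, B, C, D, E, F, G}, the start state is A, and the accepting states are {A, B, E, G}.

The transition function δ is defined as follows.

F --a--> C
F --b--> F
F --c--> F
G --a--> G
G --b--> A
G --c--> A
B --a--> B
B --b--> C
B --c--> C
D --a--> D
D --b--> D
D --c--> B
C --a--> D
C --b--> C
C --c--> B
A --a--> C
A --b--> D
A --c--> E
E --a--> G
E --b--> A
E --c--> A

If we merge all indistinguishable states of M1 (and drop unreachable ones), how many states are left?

Reachable states from the start: {A,B,C,D,E,G}. Unreachable: {F} — drop them.
P0 = {A,B,E,G} | {C,D}.
Refine {A,B,E,G} on symbol a: members go to different blocks, giving {B,E,G} and {A}.
On input b, block {B,E,G} splits into {E,G} and {B}.
No further refinement is possible. Final partition (4 blocks): {E,G} | {C,D} | {A} | {B}.

4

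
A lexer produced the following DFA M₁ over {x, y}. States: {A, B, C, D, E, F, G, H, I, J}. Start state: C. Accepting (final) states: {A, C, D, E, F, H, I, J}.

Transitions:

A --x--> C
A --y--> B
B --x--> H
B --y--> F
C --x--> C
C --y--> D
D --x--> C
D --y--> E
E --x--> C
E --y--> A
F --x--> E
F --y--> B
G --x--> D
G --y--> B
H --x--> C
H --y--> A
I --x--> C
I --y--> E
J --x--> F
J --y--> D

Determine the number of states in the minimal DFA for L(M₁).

States {G,I,J} cannot be reached from the start state, so discard them.
Start with accepting vs non-accepting: {A,C,D,E,F,H} | {B}.
Split {A,C,D,E,F,H} by δ(·,y) → {C,D,E,H} and {A,F}.
Refine {C,D,E,H} on symbol y: members go to different blocks, giving {C,D} and {E,H}.
Split {C,D} by δ(·,y) → {C} and {D}.
On input x, block {A,F} splits into {A} and {F}.
No further refinement is possible. Final partition (6 blocks): {C} | {B} | {A} | {E,H} | {D} | {F}.

6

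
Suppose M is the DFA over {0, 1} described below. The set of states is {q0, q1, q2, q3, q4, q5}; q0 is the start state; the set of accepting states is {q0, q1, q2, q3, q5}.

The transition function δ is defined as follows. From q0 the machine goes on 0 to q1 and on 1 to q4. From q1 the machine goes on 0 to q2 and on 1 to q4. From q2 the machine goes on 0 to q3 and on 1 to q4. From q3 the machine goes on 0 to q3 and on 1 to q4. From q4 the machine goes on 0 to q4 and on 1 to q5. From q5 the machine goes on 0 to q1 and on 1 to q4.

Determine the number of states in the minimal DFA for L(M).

Start with accepting vs non-accepting: {q0,q1,q2,q3,q5} | {q4}.
No further refinement is possible. Final partition (2 blocks): {q0,q1,q2,q3,q5} | {q4}.

2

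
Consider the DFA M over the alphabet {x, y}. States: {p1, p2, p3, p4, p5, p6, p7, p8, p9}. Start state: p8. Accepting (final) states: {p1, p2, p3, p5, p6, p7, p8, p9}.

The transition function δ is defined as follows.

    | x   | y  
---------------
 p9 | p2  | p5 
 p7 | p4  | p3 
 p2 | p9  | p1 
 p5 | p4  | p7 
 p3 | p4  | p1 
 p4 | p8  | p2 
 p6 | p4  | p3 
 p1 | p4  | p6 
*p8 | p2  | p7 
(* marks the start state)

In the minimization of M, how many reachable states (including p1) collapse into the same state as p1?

All states are reachable from the start state.
Start with accepting vs non-accepting: {p1,p2,p3,p5,p6,p7,p8,p9} | {p4}.
Refine {p1,p2,p3,p5,p6,p7,p8,p9} on symbol x: members go to different blocks, giving {p1,p3,p5,p6,p7} and {p2,p8,p9}.
The partition is now stable with 3 blocks: {p1,p3,p5,p6,p7} | {p4} | {p2,p8,p9}.
The equivalence class containing p1 is {p1,p3,p5,p6,p7}, of size 5.

5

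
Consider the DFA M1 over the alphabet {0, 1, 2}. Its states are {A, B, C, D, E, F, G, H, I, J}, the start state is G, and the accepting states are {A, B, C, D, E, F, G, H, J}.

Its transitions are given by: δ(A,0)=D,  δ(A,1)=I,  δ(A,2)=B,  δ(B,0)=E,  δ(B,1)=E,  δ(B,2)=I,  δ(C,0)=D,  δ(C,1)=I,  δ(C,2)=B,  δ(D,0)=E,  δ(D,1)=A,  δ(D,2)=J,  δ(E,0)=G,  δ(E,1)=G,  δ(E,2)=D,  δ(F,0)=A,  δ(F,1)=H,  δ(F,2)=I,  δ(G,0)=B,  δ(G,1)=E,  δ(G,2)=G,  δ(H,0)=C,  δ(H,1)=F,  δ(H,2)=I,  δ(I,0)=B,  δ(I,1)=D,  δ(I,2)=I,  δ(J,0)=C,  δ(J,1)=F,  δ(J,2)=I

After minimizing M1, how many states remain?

P0 = {A,B,C,D,E,F,G,H,J} | {I}.
Refine {A,B,C,D,E,F,G,H,J} on symbol 1: members go to different blocks, giving {B,D,E,F,G,H,J} and {A,C}.
Split {B,D,E,F,G,H,J} by δ(·,0) → {B,D,E,G} and {F,H,J}.
Refine {B,D,E,G} on symbol 1: members go to different blocks, giving {B,E,G} and {D}.
Split {B,E,G} by δ(·,2) → {B} and {E} and {G}.
No further refinement is possible. Final partition (7 blocks): {B} | {I} | {A,C} | {F,H,J} | {D} | {E} | {G}.

7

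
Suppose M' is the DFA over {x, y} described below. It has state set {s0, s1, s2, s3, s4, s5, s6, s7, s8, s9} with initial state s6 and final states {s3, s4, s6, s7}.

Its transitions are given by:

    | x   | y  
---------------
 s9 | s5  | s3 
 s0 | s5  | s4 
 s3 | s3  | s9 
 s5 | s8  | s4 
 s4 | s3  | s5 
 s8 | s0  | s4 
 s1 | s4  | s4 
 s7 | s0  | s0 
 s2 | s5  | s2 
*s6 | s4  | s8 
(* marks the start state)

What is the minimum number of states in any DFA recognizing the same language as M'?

2

First remove the unreachable states {s1,s2,s7}; 7 states remain.
Start with accepting vs non-accepting: {s3,s4,s6} | {s0,s5,s8,s9}.
Stable partition: {s3,s4,s6} | {s0,s5,s8,s9} — 2 equivalence classes.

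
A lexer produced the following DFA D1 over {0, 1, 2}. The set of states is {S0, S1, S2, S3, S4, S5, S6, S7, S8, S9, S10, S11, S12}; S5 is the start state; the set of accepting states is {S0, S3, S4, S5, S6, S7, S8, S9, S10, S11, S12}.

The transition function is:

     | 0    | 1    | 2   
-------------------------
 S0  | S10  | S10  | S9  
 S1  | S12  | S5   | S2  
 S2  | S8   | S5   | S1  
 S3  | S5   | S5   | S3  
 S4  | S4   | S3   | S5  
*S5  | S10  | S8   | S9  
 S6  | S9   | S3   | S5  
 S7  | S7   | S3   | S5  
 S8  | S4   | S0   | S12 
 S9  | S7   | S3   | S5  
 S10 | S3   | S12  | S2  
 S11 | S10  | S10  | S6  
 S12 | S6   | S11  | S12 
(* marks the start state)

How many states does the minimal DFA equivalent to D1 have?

7

Start with accepting vs non-accepting: {S0,S3,S4,S5,S6,S7,S8,S9,S10,S11,S12} | {S1,S2}.
Split {S0,S3,S4,S5,S6,S7,S8,S9,S10,S11,S12} by δ(·,2) → {S0,S3,S4,S5,S6,S7,S8,S9,S11,S12} and {S10}.
On input 0, block {S0,S3,S4,S5,S6,S7,S8,S9,S11,S12} splits into {S3,S4,S6,S7,S8,S9,S12} and {S0,S5,S11}.
On input 0, block {S3,S4,S6,S7,S8,S9,S12} splits into {S4,S6,S7,S8,S9,S12} and {S3}.
Refine {S4,S6,S7,S8,S9,S12} on symbol 1: members go to different blocks, giving {S4,S6,S7,S9} and {S8,S12}.
Refine {S0,S5,S11} on symbol 1: members go to different blocks, giving {S0,S11} and {S5}.
Stable partition: {S4,S6,S7,S9} | {S1,S2} | {S10} | {S0,S11} | {S3} | {S8,S12} | {S5} — 7 equivalence classes.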